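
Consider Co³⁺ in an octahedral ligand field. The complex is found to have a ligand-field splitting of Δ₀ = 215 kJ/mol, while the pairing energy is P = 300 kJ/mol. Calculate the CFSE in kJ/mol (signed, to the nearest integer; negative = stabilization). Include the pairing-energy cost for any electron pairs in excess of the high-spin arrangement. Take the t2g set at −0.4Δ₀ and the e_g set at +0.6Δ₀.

-86

Co sits in group 9; removing 3 electrons leaves Co³⁺ with 9 − 3 = 6 d electrons.
Δ₀ < P, so pairing is avoided: the ground state is high-spin.
Configuration: t2g^4 e_g^2.
Orbital CFSE = -0.4Δ₀ = -0.4 × 215 = -86 kJ/mol.
High-spin has no excess pairs, so no pairing correction applies.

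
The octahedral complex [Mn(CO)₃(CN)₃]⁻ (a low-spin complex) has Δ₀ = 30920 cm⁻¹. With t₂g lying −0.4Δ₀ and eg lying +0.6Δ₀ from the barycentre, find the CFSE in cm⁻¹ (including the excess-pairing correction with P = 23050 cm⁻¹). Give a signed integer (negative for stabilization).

Ligand charges: 3×(+0) from CO and 3×(-1) from CN⁻ sum to -3; with overall charge -1, Mn is +2.
Mn sits in group 7; removing 2 electrons leaves Mn²⁺ with 7 − 2 = 5 d electrons.
Electron filling gives t₂g⁵ eg⁰.
The orbital stabilization is -2.0Δ₀ = -2.0 × 30920 = -61840 cm⁻¹.
High-spin d⁵ would be t₂g³ eg² with 0 pairs; low-spin has 2, so 2 excess pairs cost +2P = +46100 cm⁻¹.
Net CFSE = -61840 + 46100 = -15740 cm⁻¹.

-15740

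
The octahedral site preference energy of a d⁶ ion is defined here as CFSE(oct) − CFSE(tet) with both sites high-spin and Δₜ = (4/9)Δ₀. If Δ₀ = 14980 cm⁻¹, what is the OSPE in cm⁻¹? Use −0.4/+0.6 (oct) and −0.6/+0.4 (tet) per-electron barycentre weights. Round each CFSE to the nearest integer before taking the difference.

-1997

In an octahedral site d⁶ (HS) is t₂g⁴ eg², giving CFSE(oct) = -0.4Δ₀ = -5992 cm⁻¹.
Tetrahedral: e³ t₂³, CFSE = 3(−0.6) + 3(+0.4) = -0.6Δₜ = -0.6 × (4/9) × 14980 = -3995 cm⁻¹.
OSPE = CFSE(oct) − CFSE(tet) = -5992 − (-3995) = -1997 cm⁻¹.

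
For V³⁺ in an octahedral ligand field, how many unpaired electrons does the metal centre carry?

V sits in group 5; removing 3 electrons leaves V³⁺ with 5 − 3 = 2 d electrons.
For octahedral d² the high- and low-spin configurations coincide.
Configuration: t₂g² eg⁰, giving 2 unpaired electrons.

2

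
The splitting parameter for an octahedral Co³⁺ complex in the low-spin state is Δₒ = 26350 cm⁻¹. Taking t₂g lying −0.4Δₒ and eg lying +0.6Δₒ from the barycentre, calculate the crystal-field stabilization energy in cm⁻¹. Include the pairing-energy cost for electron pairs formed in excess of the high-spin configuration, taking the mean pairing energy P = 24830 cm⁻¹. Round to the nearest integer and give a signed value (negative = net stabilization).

-13580

Co sits in group 9; removing 3 electrons leaves Co³⁺ with 9 − 3 = 6 d electrons.
The d⁶ electrons fill as t₂g⁶ eg⁰.
Orbital CFSE = 6(-0.4) + 0(0.6) = -2.4Δₒ = -2.4 × 26350 = -63240 cm⁻¹.
High-spin d⁶ would be t₂g⁴ eg² with 1 pair; low-spin has 3, so 2 excess pairs cost +2P = +49660 cm⁻¹.
Combining: -63240 + 49660 = -13580 cm⁻¹.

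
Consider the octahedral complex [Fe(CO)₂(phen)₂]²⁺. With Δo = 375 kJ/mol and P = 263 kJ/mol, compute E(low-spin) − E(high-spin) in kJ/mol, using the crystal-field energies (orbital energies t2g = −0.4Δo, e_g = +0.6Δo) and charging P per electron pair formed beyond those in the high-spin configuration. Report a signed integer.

-224

Ligand charges: 2×(+0) from CO and 2×(+0) from phen sum to +0; with overall charge +2, Fe is +2.
Fe sits in group 8; removing 2 electrons leaves Fe²⁺ with 8 − 2 = 6 d electrons.
High-spin: t2g^4 e_g^2, CFSE = -0.4Δo = -150 kJ/mol.
Low-spin: t2g^6 e_g^0, orbital CFSE = -2.4Δo = -900 kJ/mol; plus 2 excess pairs × P = +526 kJ/mol; total -374 kJ/mol.
The difference is -374 − (-150) = -224 kJ/mol, so low-spin lies lower.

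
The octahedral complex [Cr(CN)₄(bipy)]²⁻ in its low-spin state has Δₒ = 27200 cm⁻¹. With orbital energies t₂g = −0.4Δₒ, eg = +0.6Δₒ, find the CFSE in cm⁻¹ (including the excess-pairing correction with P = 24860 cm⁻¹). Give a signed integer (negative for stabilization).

-18660

Ligand charges: 4×(-1) from CN⁻ and 1×(+0) from bipy sum to -4; with overall charge -2, Cr is +2.
Cr sits in group 6; removing 2 electrons leaves Cr²⁺ with 6 − 2 = 4 d electrons.
Configuration: t₂g⁴ eg⁰.
CFSE(orbital) = 4×(-0.4Δₒ) + 0×(0.6Δₒ) = -1.6Δₒ; with Δₒ = 27200 cm⁻¹ that is -43520 cm⁻¹.
High-spin d⁴ would be t₂g³ eg¹ with 0 pairs; low-spin has 1, so 1 excess pair costs +1P = +24860 cm⁻¹.
Overall CFSE = -43520 + 24860 = -18660 cm⁻¹.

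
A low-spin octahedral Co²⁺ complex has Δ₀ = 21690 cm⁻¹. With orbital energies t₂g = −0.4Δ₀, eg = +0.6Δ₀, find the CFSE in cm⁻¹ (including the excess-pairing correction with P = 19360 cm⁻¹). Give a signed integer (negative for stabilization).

Group 9 minus oxidation state +2 gives a d⁷ configuration for Co²⁺.
Configuration: t₂g⁶ eg¹.
CFSE(orbital) = 6×(-0.4Δ₀) + 1×(0.6Δ₀) = -1.8Δ₀; with Δ₀ = 21690 cm⁻¹ that is -39042 cm⁻¹.
Relative to high-spin t₂g⁵ eg² (2 paired), the low-spin configuration has 1 additional pair, contributing +1 × 19360 = +19360 cm⁻¹.
Combining: -39042 + 19360 = -19682 cm⁻¹.

-19682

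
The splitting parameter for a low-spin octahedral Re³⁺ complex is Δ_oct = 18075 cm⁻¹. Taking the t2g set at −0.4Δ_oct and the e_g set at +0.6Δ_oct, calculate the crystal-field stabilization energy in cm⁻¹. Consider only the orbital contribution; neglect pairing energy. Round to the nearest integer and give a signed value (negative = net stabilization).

Re sits in group 7; removing 3 electrons leaves Re³⁺ with 7 − 3 = 4 d electrons.
Configuration: t2g^4 e_g^0.
Orbital CFSE = 4(-0.4) + 0(0.6) = -1.6Δ_oct = -1.6 × 18075 = -28920 cm⁻¹.

-28920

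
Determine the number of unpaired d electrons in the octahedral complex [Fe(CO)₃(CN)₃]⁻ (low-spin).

Ligand charges: 3×(+0) from CO and 3×(-1) from CN⁻ sum to -3; with overall charge -1, Fe is +2.
Group 8 minus oxidation state +2 gives a d⁶ configuration for Fe²⁺.
Configuration: t₂g⁶ eg⁰, giving 0 unpaired electrons.

0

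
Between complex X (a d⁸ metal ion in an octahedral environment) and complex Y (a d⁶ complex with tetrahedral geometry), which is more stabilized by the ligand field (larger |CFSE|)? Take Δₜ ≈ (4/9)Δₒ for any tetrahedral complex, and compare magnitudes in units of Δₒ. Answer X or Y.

X: For octahedral d⁸ the high- and low-spin configurations coincide; t2g^6 e_g^2, CFSE = -1.2Δₒ.
Y: With tetrahedral geometry the complex is necessarily high-spin; e^3 t2^3, CFSE = -0.6Δₜ ≈ -0.27Δₒ.
So X has the larger |CFSE|.

X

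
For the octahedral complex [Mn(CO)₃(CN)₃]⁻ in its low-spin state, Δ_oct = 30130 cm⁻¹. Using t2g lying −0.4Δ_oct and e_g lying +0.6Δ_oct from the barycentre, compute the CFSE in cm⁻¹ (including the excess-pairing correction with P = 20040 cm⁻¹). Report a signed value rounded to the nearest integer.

-20180

Ligand charges: 3×(+0) from CO and 3×(-1) from CN⁻ sum to -3; with overall charge -1, Mn is +2.
Group 7 minus oxidation state +2 gives a d⁵ configuration for Mn²⁺.
Configuration: t2g^5 e_g^0.
The orbital stabilization is -2.0Δ_oct = -2.0 × 30130 = -60260 cm⁻¹.
Pairing penalty: 2 pairs vs 0 in the high-spin reference → 2 extra × P = 40080 cm⁻¹.
Overall CFSE = -60260 + 40080 = -20180 cm⁻¹.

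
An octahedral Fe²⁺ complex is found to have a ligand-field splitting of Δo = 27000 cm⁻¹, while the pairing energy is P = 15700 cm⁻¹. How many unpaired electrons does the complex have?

Fe is in group 8, so Fe²⁺ is d⁶ (8 − 2 = 6).
Here Δo > P (27000 > 15700), so the low-spin state is favoured.
Configuration: t2g^6 e_g^0.
Unpaired electrons: 0.

0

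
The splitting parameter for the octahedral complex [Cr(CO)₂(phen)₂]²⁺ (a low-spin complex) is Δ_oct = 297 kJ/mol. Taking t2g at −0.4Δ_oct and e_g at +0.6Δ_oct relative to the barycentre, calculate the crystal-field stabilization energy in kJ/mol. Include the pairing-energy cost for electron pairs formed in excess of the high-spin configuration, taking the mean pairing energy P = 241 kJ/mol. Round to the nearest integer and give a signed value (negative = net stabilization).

-234

Ligand charges: 2×(+0) from CO and 2×(+0) from phen sum to +0; with overall charge +2, Cr is +2.
Cr sits in group 6; removing 2 electrons leaves Cr²⁺ with 6 − 2 = 4 d electrons.
Configuration: t2g^4 e_g^0.
Orbital CFSE = 4(-0.4) + 0(0.6) = -1.6Δ_oct = -1.6 × 297 = -475 kJ/mol.
Pairing penalty: 1 pair vs 0 in the high-spin reference → 1 extra × P = 241 kJ/mol.
Net CFSE = -475 + 241 = -234 kJ/mol.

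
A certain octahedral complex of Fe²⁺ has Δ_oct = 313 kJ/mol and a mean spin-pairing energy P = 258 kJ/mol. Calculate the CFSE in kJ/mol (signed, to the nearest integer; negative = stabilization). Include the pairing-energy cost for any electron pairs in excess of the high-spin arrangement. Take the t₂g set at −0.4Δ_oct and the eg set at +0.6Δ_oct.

-235

Group 8 minus oxidation state +2 gives a d⁶ configuration for Fe²⁺.
Here Δ_oct > P (313 > 258), so the low-spin state is favoured.
That gives t₂g⁶ eg⁰.
Orbital CFSE = -2.4Δ_oct = -2.4 × 313 = -751 kJ/mol.
Excess pairs vs high-spin: 3 − 1 = 2; pairing cost = +516 kJ/mol.
Net CFSE = -751 + 516 = -235 kJ/mol.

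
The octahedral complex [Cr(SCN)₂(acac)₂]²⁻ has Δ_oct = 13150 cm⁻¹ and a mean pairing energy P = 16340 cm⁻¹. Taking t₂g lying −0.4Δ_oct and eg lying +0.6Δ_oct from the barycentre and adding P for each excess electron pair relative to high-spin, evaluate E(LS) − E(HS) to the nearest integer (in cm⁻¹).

3190

Ligand charges: 2×(-1) from SCN⁻ and 2×(-1) from acac⁻ sum to -4; with overall charge -2, Cr is +2.
Cr²⁺: group 6, so d-count = 6 − 2 = 4.
High-spin d⁴ fills as t₂g³ eg¹ with CFSE 3(−0.4) + 1(+0.6) = -0.6Δ_oct = -7890 cm⁻¹.
For low-spin the configuration is t₂g⁴ eg⁰: orbital energy -1.6 × 13150 = -21040 cm⁻¹, and 1 additional pair relative to high-spin adds 16340 cm⁻¹, giving -4700 cm⁻¹.
Thus E(LS) − E(HS) = 3190 cm⁻¹.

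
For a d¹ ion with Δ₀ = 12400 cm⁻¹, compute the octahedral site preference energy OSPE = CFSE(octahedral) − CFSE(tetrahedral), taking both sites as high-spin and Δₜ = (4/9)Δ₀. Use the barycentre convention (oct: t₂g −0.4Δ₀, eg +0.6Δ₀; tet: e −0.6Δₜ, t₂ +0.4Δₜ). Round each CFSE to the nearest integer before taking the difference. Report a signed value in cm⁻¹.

-1653

In an octahedral site d¹ (HS) is t₂g¹ eg⁰, giving CFSE(oct) = -0.4Δ₀ = -4960 cm⁻¹.
Tetrahedral: e¹ t₂⁰, CFSE = 1(−0.6) + 0(+0.4) = -0.6Δₜ = -0.6 × (4/9) × 12400 = -3307 cm⁻¹.
OSPE = -4960 − (-3307) = -1653 cm⁻¹.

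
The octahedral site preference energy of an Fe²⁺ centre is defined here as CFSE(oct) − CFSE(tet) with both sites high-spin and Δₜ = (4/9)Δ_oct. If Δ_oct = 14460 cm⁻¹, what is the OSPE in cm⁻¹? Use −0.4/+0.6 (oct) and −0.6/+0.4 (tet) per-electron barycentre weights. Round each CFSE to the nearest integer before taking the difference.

Fe²⁺: group 8, so d-count = 8 − 2 = 6.
Octahedral (high-spin): t₂g⁴ eg², CFSE = 4(−0.4) + 2(+0.6) = -0.4Δ_oct = -0.4 × 14460 = -5784 cm⁻¹.
In a tetrahedral site the filling is e³ t₂³: CFSE(tet) = -0.6Δₜ = -0.6 × (4/9)(14460) = -3856 cm⁻¹.
OSPE = -5784 − (-3856) = -1928 cm⁻¹.

-1928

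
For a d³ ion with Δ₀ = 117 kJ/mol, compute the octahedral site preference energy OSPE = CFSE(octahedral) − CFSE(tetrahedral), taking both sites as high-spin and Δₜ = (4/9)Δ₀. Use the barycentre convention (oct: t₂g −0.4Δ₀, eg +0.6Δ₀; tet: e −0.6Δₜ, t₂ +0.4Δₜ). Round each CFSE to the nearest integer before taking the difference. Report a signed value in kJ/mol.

-98

Octahedral high-spin t2g^3 e_g^0: CFSE = -1.2 × 117 = -140 kJ/mol.
Tetrahedral: e^2 t2^1, CFSE = 2(−0.6) + 1(+0.4) = -0.8Δₜ = -0.8 × (4/9) × 117 = -42 kJ/mol.
OSPE = CFSE(oct) − CFSE(tet) = -140 − (-42) = -98 kJ/mol.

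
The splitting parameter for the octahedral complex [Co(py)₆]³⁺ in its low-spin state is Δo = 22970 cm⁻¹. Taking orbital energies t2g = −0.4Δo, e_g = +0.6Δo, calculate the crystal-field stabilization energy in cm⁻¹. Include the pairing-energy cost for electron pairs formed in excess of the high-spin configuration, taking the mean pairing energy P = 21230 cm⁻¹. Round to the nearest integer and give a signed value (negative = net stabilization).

py is neutral, so the +3 overall charge sits on Co: oxidation state +3.
Co is in group 9, so Co³⁺ is d⁶ (9 − 3 = 6).
The d⁶ electrons fill as t2g^6 e_g^0.
CFSE(orbital) = 6×(-0.4Δo) + 0×(0.6Δo) = -2.4Δo; with Δo = 22970 cm⁻¹ that is -55128 cm⁻¹.
Relative to high-spin t2g^4 e_g^2 (1 paired), the low-spin configuration has 2 additional pairs, contributing +2 × 21230 = +42460 cm⁻¹.
Net CFSE = -55128 + 42460 = -12668 cm⁻¹.

-12668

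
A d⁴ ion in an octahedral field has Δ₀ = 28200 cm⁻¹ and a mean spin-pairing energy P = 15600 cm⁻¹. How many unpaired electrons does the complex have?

2

Here Δ₀ > P (28200 > 15600), so the low-spin state is favoured.
That gives t₂g⁴ eg⁰.
Unpaired electrons: 2.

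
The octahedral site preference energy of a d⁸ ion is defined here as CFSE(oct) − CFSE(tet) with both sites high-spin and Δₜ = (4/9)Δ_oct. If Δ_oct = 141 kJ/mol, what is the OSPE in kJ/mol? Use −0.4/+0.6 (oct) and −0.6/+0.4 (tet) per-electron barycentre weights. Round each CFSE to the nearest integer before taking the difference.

-119

In an octahedral site d⁸ (HS) is t2g^6 e_g^2, giving CFSE(oct) = -1.2Δ_oct = -169 kJ/mol.
Tetrahedral e^4 t2^4 gives -0.8Δₜ = -0.8 × (4/9) × 141 = -50 kJ/mol.
OSPE = -169 − (-50) = -119 kJ/mol.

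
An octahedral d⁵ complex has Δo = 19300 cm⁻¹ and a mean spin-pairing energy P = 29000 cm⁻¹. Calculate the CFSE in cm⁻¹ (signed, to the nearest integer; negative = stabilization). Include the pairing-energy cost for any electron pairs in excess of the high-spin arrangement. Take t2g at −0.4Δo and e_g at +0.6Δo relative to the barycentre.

0

Since Δo = 19300 cm⁻¹ < P = 29000 cm⁻¹, the complex adopts the high-spin configuration.
Filling d⁵ accordingly: t2g^3 e_g^2.
Orbital CFSE = 0.0Δo = 0.0 × 19300 = 0 cm⁻¹.
High-spin has no excess pairs, so no pairing correction applies.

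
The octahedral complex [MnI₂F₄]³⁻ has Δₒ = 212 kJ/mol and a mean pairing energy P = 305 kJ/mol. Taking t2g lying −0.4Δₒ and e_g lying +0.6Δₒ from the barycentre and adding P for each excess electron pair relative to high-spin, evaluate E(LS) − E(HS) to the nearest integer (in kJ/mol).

93

Ligand charges: 2×(-1) from I⁻ and 4×(-1) from F⁻ sum to -6; with overall charge -3, Mn is +3.
Group 7 minus oxidation state +3 gives a d⁴ configuration for Mn³⁺.
In the high-spin limit (t2g^3 e_g^1) the orbital term is -0.6Δₒ = -127 kJ/mol, with no excess pairing.
For low-spin the configuration is t2g^4 e_g^0: orbital energy -1.6 × 212 = -339 kJ/mol, and 1 additional pair relative to high-spin adds 305 kJ/mol, giving -34 kJ/mol.
The difference is -34 − (-127) = 93 kJ/mol, so high-spin lies lower.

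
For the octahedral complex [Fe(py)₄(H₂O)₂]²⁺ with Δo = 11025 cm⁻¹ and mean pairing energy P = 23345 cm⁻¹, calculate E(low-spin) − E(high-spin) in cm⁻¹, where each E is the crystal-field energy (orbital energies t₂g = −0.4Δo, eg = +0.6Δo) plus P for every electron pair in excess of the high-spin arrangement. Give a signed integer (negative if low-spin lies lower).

24640

Ligand charges: 4×(+0) from py and 2×(+0) from H₂O sum to +0; with overall charge +2, Fe is +2.
Group 8 minus oxidation state +2 gives a d⁶ configuration for Fe²⁺.
High-spin: t₂g⁴ eg², CFSE = -0.4Δo = -4410 cm⁻¹.
For low-spin the configuration is t₂g⁶ eg⁰: orbital energy -2.4 × 11025 = -26460 cm⁻¹, and 2 additional pairs relative to high-spin add 46690 cm⁻¹, giving 20230 cm⁻¹.
E(LS) − E(HS) = 20230 − (-4410) = 24640 cm⁻¹.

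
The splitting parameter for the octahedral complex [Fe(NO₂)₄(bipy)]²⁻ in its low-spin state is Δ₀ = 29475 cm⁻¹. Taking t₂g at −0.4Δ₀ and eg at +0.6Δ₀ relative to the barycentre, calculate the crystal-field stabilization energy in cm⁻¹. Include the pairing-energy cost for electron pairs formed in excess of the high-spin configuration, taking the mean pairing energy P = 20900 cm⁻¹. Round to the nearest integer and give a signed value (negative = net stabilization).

Ligand charges: 4×(-1) from NO₂⁻ and 1×(+0) from bipy sum to -4; with overall charge -2, Fe is +2.
Fe is in group 8, so Fe²⁺ is d⁶ (8 − 2 = 6).
The d⁶ electrons fill as t₂g⁶ eg⁰.
The orbital stabilization is -2.4Δ₀ = -2.4 × 29475 = -70740 cm⁻¹.
High-spin d⁶ would be t₂g⁴ eg² with 1 pair; low-spin has 3, so 2 excess pairs cost +2P = +41800 cm⁻¹.
Net CFSE = -70740 + 41800 = -28940 cm⁻¹.

-28940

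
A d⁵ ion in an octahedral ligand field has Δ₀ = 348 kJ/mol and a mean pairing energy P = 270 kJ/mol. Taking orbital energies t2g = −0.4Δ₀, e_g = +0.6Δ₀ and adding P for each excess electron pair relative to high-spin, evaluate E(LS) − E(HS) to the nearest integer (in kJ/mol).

High-spin: t2g^3 e_g^2, CFSE = 0.0Δ₀ = 0 kJ/mol.
For low-spin the configuration is t2g^5 e_g^0: orbital energy -2.0 × 348 = -696 kJ/mol, and 2 additional pairs relative to high-spin add 540 kJ/mol, giving -156 kJ/mol.
The difference is -156 − (0) = -156 kJ/mol, so low-spin lies lower.

-156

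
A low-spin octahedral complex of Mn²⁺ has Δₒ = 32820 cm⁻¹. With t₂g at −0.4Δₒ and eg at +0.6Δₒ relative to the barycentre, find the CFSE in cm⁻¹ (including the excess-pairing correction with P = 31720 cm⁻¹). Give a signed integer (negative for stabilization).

-2200

Mn is in group 7, so Mn²⁺ is d⁵ (7 − 2 = 5).
Configuration: t₂g⁵ eg⁰.
CFSE(orbital) = 5×(-0.4Δₒ) + 0×(0.6Δₒ) = -2.0Δₒ; with Δₒ = 32820 cm⁻¹ that is -65640 cm⁻¹.
High-spin d⁵ would be t₂g³ eg² with 0 pairs; low-spin has 2, so 2 excess pairs cost +2P = +63440 cm⁻¹.
Net CFSE = -65640 + 63440 = -2200 cm⁻¹.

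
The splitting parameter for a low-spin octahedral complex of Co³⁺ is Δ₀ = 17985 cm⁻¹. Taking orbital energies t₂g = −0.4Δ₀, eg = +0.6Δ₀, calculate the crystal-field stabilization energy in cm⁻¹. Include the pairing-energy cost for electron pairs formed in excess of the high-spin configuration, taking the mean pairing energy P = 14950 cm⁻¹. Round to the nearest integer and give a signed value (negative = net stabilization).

-13264

Co sits in group 9; removing 3 electrons leaves Co³⁺ with 9 − 3 = 6 d electrons.
Electron filling gives t₂g⁶ eg⁰.
The orbital stabilization is -2.4Δ₀ = -2.4 × 17985 = -43164 cm⁻¹.
High-spin d⁶ would be t₂g⁴ eg² with 1 pair; low-spin has 3, so 2 excess pairs cost +2P = +29900 cm⁻¹.
Net CFSE = -43164 + 29900 = -13264 cm⁻¹.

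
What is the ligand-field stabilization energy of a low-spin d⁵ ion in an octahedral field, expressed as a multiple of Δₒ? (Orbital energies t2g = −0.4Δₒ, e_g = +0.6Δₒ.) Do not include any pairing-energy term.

-2.0 Δₒ

Configuration: t2g^5 e_g^0.
CFSE = 5(-0.4Δₒ) + 0(0.6Δₒ) = -2.0Δₒ + 0.0Δₒ = -2.0Δₒ.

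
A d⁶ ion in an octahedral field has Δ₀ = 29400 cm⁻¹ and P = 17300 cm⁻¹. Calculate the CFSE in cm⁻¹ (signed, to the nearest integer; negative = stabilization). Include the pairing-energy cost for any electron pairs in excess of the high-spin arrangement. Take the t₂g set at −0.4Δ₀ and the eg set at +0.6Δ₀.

-35960

With Δ₀ > P the complex is low-spin.
That gives t₂g⁶ eg⁰.
Orbital CFSE = -2.4Δ₀ = -2.4 × 29400 = -70560 cm⁻¹.
Excess pairs vs high-spin: 3 − 1 = 2; pairing cost = +34600 cm⁻¹.
Net CFSE = -70560 + 34600 = -35960 cm⁻¹.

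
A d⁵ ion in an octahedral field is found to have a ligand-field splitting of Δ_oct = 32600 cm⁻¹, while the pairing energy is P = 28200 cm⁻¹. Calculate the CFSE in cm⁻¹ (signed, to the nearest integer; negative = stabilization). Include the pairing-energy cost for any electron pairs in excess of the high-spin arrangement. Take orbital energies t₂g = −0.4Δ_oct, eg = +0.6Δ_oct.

Since Δ_oct = 32600 cm⁻¹ > P = 28200 cm⁻¹, the complex adopts the low-spin configuration.
Filling d⁵ accordingly: t₂g⁵ eg⁰.
Orbital CFSE = -2.0Δ_oct = -2.0 × 32600 = -65200 cm⁻¹.
Excess pairs vs high-spin: 2 − 0 = 2; pairing cost = +56400 cm⁻¹.
Net CFSE = -65200 + 56400 = -8800 cm⁻¹.

-8800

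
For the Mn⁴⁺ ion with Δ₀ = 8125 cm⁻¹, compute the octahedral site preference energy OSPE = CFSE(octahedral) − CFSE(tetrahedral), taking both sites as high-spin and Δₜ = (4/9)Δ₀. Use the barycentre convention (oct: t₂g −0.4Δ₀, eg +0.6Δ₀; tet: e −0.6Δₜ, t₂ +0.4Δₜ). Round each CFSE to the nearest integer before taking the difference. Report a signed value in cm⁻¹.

-6861

Mn is in group 7, so Mn⁴⁺ is d³ (7 − 4 = 3).
Octahedral (high-spin): t2g^3 e_g^0, CFSE = 3(−0.4) + 0(+0.6) = -1.2Δ₀ = -1.2 × 8125 = -9750 cm⁻¹.
In a tetrahedral site the filling is e^2 t2^1: CFSE(tet) = -0.8Δₜ = -0.8 × (4/9)(8125) = -2889 cm⁻¹.
OSPE = -9750 − (-2889) = -6861 cm⁻¹.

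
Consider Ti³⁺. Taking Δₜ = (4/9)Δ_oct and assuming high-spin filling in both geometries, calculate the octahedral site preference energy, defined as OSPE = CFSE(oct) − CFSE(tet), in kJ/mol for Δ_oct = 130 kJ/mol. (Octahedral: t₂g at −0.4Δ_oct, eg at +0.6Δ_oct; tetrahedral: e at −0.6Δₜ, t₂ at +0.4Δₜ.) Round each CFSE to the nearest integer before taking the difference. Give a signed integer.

-17

Ti³⁺: group 4, so d-count = 4 − 3 = 1.
Octahedral (high-spin): t₂g¹ eg⁰, CFSE = 1(−0.4) + 0(+0.6) = -0.4Δ_oct = -0.4 × 130 = -52 kJ/mol.
In a tetrahedral site the filling is e¹ t₂⁰: CFSE(tet) = -0.6Δₜ = -0.6 × (4/9)(130) = -35 kJ/mol.
OSPE = -52 − (-35) = -17 kJ/mol.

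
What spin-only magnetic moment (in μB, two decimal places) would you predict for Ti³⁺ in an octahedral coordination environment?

1.73 μB

Ti³⁺: group 4, so d-count = 4 − 3 = 1.
Configuration: t₂g¹ eg⁰ → 1 unpaired electron.
μ(spin-only) = √[1(1+2)] = √3 ≈ 1.73 μB.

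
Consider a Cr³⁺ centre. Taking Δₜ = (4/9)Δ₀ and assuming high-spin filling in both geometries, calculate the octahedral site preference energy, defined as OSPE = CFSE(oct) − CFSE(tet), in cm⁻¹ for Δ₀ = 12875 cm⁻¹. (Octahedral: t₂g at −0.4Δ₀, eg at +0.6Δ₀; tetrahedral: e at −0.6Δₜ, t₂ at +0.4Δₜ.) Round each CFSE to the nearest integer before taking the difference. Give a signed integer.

-10872

Cr sits in group 6; removing 3 electrons leaves Cr³⁺ with 6 − 3 = 3 d electrons.
Octahedral (high-spin): t₂g³ eg⁰, CFSE = 3(−0.4) + 0(+0.6) = -1.2Δ₀ = -1.2 × 12875 = -15450 cm⁻¹.
In a tetrahedral site the filling is e² t₂¹: CFSE(tet) = -0.8Δₜ = -0.8 × (4/9)(12875) = -4578 cm⁻¹.
OSPE = CFSE(oct) − CFSE(tet) = -15450 − (-4578) = -10872 cm⁻¹.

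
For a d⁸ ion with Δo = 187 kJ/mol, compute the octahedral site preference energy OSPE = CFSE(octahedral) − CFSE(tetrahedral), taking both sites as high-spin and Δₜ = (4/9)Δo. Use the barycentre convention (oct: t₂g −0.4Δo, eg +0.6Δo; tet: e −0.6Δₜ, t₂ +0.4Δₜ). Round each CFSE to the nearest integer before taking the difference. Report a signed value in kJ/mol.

-158

Octahedral (high-spin): t₂g⁶ eg², CFSE = 6(−0.4) + 2(+0.6) = -1.2Δo = -1.2 × 187 = -224 kJ/mol.
Tetrahedral e⁴ t₂⁴ gives -0.8Δₜ = -0.8 × (4/9) × 187 = -66 kJ/mol.
Subtracting, OSPE = -224 − (-66) = -158 kJ/mol.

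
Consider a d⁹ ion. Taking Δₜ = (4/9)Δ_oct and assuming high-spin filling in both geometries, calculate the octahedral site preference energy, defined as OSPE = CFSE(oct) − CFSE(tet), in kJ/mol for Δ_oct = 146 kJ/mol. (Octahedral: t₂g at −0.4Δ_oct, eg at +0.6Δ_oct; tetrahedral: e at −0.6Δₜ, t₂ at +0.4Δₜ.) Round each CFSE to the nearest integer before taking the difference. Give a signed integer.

Octahedral high-spin t₂g⁶ eg³: CFSE = -0.6 × 146 = -88 kJ/mol.
In a tetrahedral site the filling is e⁴ t₂⁵: CFSE(tet) = -0.4Δₜ = -0.4 × (4/9)(146) = -26 kJ/mol.
OSPE = CFSE(oct) − CFSE(tet) = -88 − (-26) = -62 kJ/mol.

-62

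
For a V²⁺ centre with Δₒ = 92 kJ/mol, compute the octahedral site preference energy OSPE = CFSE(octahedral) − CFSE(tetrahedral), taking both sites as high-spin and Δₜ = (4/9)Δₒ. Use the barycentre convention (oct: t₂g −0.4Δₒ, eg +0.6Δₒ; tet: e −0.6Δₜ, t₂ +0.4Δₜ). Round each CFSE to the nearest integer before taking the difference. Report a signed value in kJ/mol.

-77

V²⁺: group 5, so d-count = 5 − 2 = 3.
Octahedral high-spin t₂g³ eg⁰: CFSE = -1.2 × 92 = -110 kJ/mol.
Tetrahedral: e² t₂¹, CFSE = 2(−0.6) + 1(+0.4) = -0.8Δₜ = -0.8 × (4/9) × 92 = -33 kJ/mol.
OSPE = CFSE(oct) − CFSE(tet) = -110 − (-33) = -77 kJ/mol.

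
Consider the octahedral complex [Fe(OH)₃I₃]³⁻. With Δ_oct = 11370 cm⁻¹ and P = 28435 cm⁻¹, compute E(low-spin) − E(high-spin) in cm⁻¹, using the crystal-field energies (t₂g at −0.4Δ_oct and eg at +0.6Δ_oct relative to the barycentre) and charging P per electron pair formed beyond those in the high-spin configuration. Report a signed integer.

Ligand charges: 3×(-1) from OH⁻ and 3×(-1) from I⁻ sum to -6; with overall charge -3, Fe is +3.
Fe is in group 8, so Fe³⁺ is d⁵ (8 − 3 = 5).
In the high-spin limit (t₂g³ eg²) the orbital term is 0.0Δ_oct = 0 cm⁻¹, with no excess pairing.
Low-spin: t₂g⁵ eg⁰, orbital CFSE = -2.0Δ_oct = -22740 cm⁻¹; plus 2 excess pairs × P = +56870 cm⁻¹; total 34130 cm⁻¹.
The difference is 34130 − (0) = 34130 cm⁻¹, so high-spin lies lower.

34130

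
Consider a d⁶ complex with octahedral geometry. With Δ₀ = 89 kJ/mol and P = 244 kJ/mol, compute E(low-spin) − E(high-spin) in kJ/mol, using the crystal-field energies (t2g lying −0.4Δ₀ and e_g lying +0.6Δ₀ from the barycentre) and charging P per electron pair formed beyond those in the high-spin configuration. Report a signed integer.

High-spin d⁶ fills as t2g^4 e_g^2 with CFSE 4(−0.4) + 2(+0.6) = -0.4Δ₀ = -36 kJ/mol.
Low-spin: t2g^6 e_g^0, orbital CFSE = -2.4Δ₀ = -214 kJ/mol; plus 2 excess pairs × P = +488 kJ/mol; total 274 kJ/mol.
The difference is 274 − (-36) = 310 kJ/mol, so high-spin lies lower.

310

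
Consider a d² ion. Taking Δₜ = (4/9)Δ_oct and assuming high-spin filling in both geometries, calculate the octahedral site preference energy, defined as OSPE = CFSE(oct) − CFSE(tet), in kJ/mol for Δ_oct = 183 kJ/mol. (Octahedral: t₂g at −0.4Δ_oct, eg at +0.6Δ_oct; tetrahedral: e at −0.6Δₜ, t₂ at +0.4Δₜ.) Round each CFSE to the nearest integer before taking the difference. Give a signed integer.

In an octahedral site d² (HS) is t2g^2 e_g^0, giving CFSE(oct) = -0.8Δ_oct = -146 kJ/mol.
In a tetrahedral site the filling is e^2 t2^0: CFSE(tet) = -1.2Δₜ = -1.2 × (4/9)(183) = -98 kJ/mol.
OSPE = -146 − (-98) = -48 kJ/mol.

-48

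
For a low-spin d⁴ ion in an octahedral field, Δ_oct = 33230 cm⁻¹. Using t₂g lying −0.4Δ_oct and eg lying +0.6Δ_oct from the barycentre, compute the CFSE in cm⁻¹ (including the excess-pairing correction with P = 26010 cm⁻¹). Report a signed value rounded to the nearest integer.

Configuration: t₂g⁴ eg⁰.
CFSE(orbital) = 4×(-0.4Δ_oct) + 0×(0.6Δ_oct) = -1.6Δ_oct; with Δ_oct = 33230 cm⁻¹ that is -53168 cm⁻¹.
Relative to high-spin t₂g³ eg¹ (0 paired), the low-spin configuration has 1 additional pair, contributing +1 × 26010 = +26010 cm⁻¹.
Overall CFSE = -53168 + 26010 = -27158 cm⁻¹.

-27158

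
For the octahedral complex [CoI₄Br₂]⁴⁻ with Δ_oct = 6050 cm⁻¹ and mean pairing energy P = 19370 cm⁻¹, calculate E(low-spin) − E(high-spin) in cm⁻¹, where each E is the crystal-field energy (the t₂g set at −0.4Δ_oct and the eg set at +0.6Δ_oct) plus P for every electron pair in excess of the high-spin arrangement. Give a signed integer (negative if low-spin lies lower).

13320

Ligand charges: 4×(-1) from I⁻ and 2×(-1) from Br⁻ sum to -6; with overall charge -4, Co is +2.
Co is in group 9, so Co²⁺ is d⁷ (9 − 2 = 7).
High-spin: t₂g⁵ eg², CFSE = -0.8Δ_oct = -4840 cm⁻¹.
For low-spin the configuration is t₂g⁶ eg¹: orbital energy -1.8 × 6050 = -10890 cm⁻¹, and 1 additional pair relative to high-spin adds 19370 cm⁻¹, giving 8480 cm⁻¹.
The difference is 8480 − (-4840) = 13320 cm⁻¹, so high-spin lies lower.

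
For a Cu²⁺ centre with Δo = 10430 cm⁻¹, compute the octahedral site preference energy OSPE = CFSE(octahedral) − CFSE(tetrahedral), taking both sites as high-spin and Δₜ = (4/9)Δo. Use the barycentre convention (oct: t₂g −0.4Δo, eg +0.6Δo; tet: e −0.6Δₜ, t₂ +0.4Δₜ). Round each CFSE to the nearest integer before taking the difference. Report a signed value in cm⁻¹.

-4404

Cu is in group 11, so Cu²⁺ is d⁹ (11 − 2 = 9).
Octahedral (high-spin): t2g^6 e_g^3, CFSE = 6(−0.4) + 3(+0.6) = -0.6Δo = -0.6 × 10430 = -6258 cm⁻¹.
Tetrahedral: e^4 t2^5, CFSE = 4(−0.6) + 5(+0.4) = -0.4Δₜ = -0.4 × (4/9) × 10430 = -1854 cm⁻¹.
OSPE = -6258 − (-1854) = -4404 cm⁻¹.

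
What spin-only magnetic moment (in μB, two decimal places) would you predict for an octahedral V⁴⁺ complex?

Group 5 minus oxidation state +4 gives a d¹ configuration for V⁴⁺.
Configuration: t2g^1 e_g^0 → 1 unpaired electron.
μ(spin-only) = √[1(1+2)] = √3 ≈ 1.73 μB.

1.73 μB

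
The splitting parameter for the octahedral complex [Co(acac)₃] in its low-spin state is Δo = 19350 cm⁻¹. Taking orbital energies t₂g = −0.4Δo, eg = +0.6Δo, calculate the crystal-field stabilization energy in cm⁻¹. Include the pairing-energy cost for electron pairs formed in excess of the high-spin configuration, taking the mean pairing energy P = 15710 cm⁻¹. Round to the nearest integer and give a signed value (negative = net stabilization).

-15020

Each acac⁻ contributes -1; 3 × (-1) = -3. With overall charge +0, Co is in the +3 oxidation state.
Co sits in group 9; removing 3 electrons leaves Co³⁺ with 9 − 3 = 6 d electrons.
Configuration: t₂g⁶ eg⁰.
Orbital CFSE = 6(-0.4) + 0(0.6) = -2.4Δo = -2.4 × 19350 = -46440 cm⁻¹.
High-spin d⁶ would be t₂g⁴ eg² with 1 pair; low-spin has 3, so 2 excess pairs cost +2P = +31420 cm⁻¹.
Combining: -46440 + 31420 = -15020 cm⁻¹.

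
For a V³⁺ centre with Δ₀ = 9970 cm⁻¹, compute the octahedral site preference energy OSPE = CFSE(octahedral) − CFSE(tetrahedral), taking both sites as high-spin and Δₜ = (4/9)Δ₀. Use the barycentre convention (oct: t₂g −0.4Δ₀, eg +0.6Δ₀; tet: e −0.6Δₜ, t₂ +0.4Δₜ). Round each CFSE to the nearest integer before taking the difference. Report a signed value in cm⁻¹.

V sits in group 5; removing 3 electrons leaves V³⁺ with 5 − 3 = 2 d electrons.
In an octahedral site d² (HS) is t₂g² eg⁰, giving CFSE(oct) = -0.8Δ₀ = -7976 cm⁻¹.
Tetrahedral e² t₂⁰ gives -1.2Δₜ = -1.2 × (4/9) × 9970 = -5317 cm⁻¹.
Subtracting, OSPE = -7976 − (-5317) = -2659 cm⁻¹.

-2659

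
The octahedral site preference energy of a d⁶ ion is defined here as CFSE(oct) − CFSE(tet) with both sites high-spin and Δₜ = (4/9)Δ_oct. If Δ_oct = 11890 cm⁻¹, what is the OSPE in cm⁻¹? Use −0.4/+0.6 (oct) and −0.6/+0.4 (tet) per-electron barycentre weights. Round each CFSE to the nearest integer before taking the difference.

In an octahedral site d⁶ (HS) is t₂g⁴ eg², giving CFSE(oct) = -0.4Δ_oct = -4756 cm⁻¹.
Tetrahedral e³ t₂³ gives -0.6Δₜ = -0.6 × (4/9) × 11890 = -3171 cm⁻¹.
OSPE = -4756 − (-3171) = -1585 cm⁻¹.

-1585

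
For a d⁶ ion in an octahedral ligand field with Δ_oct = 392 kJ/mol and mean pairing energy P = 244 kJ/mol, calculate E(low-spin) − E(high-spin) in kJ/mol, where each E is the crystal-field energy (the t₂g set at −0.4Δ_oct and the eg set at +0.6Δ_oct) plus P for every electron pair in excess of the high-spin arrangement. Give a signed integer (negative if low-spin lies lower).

-296

High-spin d⁶ fills as t₂g⁴ eg² with CFSE 4(−0.4) + 2(+0.6) = -0.4Δ_oct = -157 kJ/mol.
For low-spin the configuration is t₂g⁶ eg⁰: orbital energy -2.4 × 392 = -941 kJ/mol, and 2 additional pairs relative to high-spin add 488 kJ/mol, giving -453 kJ/mol.
E(LS) − E(HS) = -453 − (-157) = -296 kJ/mol.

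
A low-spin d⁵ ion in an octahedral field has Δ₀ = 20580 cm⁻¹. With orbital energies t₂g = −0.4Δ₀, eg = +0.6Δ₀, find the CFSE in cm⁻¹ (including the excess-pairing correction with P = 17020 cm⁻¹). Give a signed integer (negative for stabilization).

Configuration: t₂g⁵ eg⁰.
CFSE(orbital) = 5×(-0.4Δ₀) + 0×(0.6Δ₀) = -2.0Δ₀; with Δ₀ = 20580 cm⁻¹ that is -41160 cm⁻¹.
Relative to high-spin t₂g³ eg² (0 paired), the low-spin configuration has 2 additional pairs, contributing +2 × 17020 = +34040 cm⁻¹.
Overall CFSE = -41160 + 34040 = -7120 cm⁻¹.

-7120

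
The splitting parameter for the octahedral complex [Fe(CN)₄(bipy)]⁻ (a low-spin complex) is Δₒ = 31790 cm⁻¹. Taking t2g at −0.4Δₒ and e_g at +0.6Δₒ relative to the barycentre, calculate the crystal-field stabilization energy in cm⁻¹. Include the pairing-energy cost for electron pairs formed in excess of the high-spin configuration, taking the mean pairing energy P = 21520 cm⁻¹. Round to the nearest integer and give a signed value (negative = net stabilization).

Ligand charges: 4×(-1) from CN⁻ and 1×(+0) from bipy sum to -4; with overall charge -1, Fe is +3.
Fe sits in group 8; removing 3 electrons leaves Fe³⁺ with 8 − 3 = 5 d electrons.
Electron filling gives t2g^5 e_g^0.
Orbital CFSE = 5(-0.4) + 0(0.6) = -2.0Δₒ = -2.0 × 31790 = -63580 cm⁻¹.
Relative to high-spin t2g^3 e_g^2 (0 paired), the low-spin configuration has 2 additional pairs, contributing +2 × 21520 = +43040 cm⁻¹.
Overall CFSE = -63580 + 43040 = -20540 cm⁻¹.

-20540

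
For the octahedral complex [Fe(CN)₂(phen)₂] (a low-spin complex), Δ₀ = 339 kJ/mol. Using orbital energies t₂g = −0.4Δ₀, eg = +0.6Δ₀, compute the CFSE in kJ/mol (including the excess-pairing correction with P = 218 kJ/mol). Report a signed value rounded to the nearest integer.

Ligand charges: 2×(-1) from CN⁻ and 2×(+0) from phen sum to -2; with overall charge +0, Fe is +2.
Fe sits in group 8; removing 2 electrons leaves Fe²⁺ with 8 − 2 = 6 d electrons.
The d⁶ electrons fill as t₂g⁶ eg⁰.
Orbital CFSE = 6(-0.4) + 0(0.6) = -2.4Δ₀ = -2.4 × 339 = -814 kJ/mol.
High-spin d⁶ would be t₂g⁴ eg² with 1 pair; low-spin has 3, so 2 excess pairs cost +2P = +436 kJ/mol.
Combining: -814 + 436 = -378 kJ/mol.

-378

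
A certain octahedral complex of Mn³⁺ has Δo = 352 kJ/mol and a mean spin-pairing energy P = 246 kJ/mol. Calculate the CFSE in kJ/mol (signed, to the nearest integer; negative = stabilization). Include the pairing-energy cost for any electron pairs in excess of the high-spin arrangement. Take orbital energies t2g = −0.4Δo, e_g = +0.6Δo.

-317

Mn is in group 7, so Mn³⁺ is d⁴ (7 − 3 = 4).
Here Δo > P (352 > 246), so the low-spin state is favoured.
Filling d⁴ accordingly: t2g^4 e_g^0.
Orbital CFSE = -1.6Δo = -1.6 × 352 = -563 kJ/mol.
Excess pairs vs high-spin: 1 − 0 = 1; pairing cost = +246 kJ/mol.
Net CFSE = -563 + 246 = -317 kJ/mol.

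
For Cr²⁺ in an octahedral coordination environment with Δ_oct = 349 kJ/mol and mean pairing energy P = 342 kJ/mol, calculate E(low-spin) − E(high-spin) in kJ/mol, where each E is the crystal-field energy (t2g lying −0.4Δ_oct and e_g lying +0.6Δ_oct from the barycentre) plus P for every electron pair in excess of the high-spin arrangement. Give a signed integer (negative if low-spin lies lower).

Group 6 minus oxidation state +2 gives a d⁴ configuration for Cr²⁺.
In the high-spin limit (t2g^3 e_g^1) the orbital term is -0.6Δ_oct = -209 kJ/mol, with no excess pairing.
For low-spin the configuration is t2g^4 e_g^0: orbital energy -1.6 × 349 = -558 kJ/mol, and 1 additional pair relative to high-spin adds 342 kJ/mol, giving -216 kJ/mol.
E(LS) − E(HS) = -216 − (-209) = -7 kJ/mol.

-7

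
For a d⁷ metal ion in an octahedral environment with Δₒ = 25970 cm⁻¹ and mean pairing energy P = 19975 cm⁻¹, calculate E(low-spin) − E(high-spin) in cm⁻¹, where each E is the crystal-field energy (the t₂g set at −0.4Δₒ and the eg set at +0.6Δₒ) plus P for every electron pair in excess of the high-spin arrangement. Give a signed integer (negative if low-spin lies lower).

-5995

High-spin d⁷ fills as t₂g⁵ eg² with CFSE 5(−0.4) + 2(+0.6) = -0.8Δₒ = -20776 cm⁻¹.
For low-spin the configuration is t₂g⁶ eg¹: orbital energy -1.8 × 25970 = -46746 cm⁻¹, and 1 additional pair relative to high-spin adds 19975 cm⁻¹, giving -26771 cm⁻¹.
The difference is -26771 − (-20776) = -5995 cm⁻¹, so low-spin lies lower.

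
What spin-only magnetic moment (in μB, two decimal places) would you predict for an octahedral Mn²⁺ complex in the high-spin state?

Mn²⁺: group 7, so d-count = 7 − 2 = 5.
Configuration: t2g^3 e_g^2 → 5 unpaired electrons.
μ(spin-only) = √[5(5+2)] = √35 ≈ 5.92 μB.

5.92 μB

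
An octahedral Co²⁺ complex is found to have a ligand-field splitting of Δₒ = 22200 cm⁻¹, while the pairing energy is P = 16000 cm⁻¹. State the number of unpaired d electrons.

1

Co is in group 9, so Co²⁺ is d⁷ (9 − 2 = 7).
Since Δₒ = 22200 cm⁻¹ > P = 16000 cm⁻¹, the complex adopts the low-spin configuration.
Configuration: t₂g⁶ eg¹.
Unpaired electrons: 1.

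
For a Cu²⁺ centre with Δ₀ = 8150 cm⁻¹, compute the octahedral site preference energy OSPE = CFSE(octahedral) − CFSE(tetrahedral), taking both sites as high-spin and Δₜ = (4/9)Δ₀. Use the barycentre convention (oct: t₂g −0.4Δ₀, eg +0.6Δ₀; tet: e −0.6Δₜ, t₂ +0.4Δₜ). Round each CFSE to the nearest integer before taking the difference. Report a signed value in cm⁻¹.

Cu sits in group 11; removing 2 electrons leaves Cu²⁺ with 11 − 2 = 9 d electrons.
Octahedral (high-spin): t2g^6 e_g^3, CFSE = 6(−0.4) + 3(+0.6) = -0.6Δ₀ = -0.6 × 8150 = -4890 cm⁻¹.
Tetrahedral: e^4 t2^5, CFSE = 4(−0.6) + 5(+0.4) = -0.4Δₜ = -0.4 × (4/9) × 8150 = -1449 cm⁻¹.
OSPE = CFSE(oct) − CFSE(tet) = -4890 − (-1449) = -3441 cm⁻¹.

-3441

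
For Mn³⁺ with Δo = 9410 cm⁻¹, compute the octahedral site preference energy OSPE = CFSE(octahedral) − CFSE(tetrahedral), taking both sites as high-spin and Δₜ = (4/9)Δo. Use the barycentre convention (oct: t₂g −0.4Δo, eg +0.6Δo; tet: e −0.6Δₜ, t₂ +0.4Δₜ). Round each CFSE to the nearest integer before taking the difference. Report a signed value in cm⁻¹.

-3973

Mn sits in group 7; removing 3 electrons leaves Mn³⁺ with 7 − 3 = 4 d electrons.
In an octahedral site d⁴ (HS) is t2g^3 e_g^1, giving CFSE(oct) = -0.6Δo = -5646 cm⁻¹.
Tetrahedral: e^2 t2^2, CFSE = 2(−0.6) + 2(+0.4) = -0.4Δₜ = -0.4 × (4/9) × 9410 = -1673 cm⁻¹.
OSPE = CFSE(oct) − CFSE(tet) = -5646 − (-1673) = -3973 cm⁻¹.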